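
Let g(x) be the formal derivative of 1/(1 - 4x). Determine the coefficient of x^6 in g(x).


Differentiate termwise: d/dx sum_{k>=0} 4^k x^k = sum_{k>=1} k 4^k x^(k-1) = sum_{j>=0} (j+1) 4^(j+1) x^j.
Equivalently, d/dx [1/(1 - 4x)] = 4/(1 - 4x)^2.
For j = 6: 7 * 4^7 = 7 * 16384 = 114688.

114688


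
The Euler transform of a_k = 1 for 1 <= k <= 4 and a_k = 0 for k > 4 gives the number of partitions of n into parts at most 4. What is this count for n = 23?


Partitions of 23 into parts at most 4:
Using generating function (1-x)^(-1)(1-x^2)^(-1)...(1-x^4)^(-1),
the coefficient of x^23 = 150

150


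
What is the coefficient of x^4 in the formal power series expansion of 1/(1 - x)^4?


The negative binomial / multiset identity is
1/(1 - x)^r = sum_{k>=0} C(k + r - 1, r - 1) x^k.
Here r = 4 and k = 4, so the coefficient is
C(4 + 3, 3) = C(7, 3)
= 35

35


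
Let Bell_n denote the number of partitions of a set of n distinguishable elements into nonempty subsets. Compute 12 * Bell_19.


Bell_19 can be computed from the Bell triangle or from Dobinski's identity Bell_n = (1/e) * sum_{k>=0} k^n / k!.
Computing Bell_19 = 5832742205057.
Then 12 * 5832742205057 = 69992906460684.

69992906460684


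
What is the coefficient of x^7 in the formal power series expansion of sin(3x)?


The Maclaurin series is sin(t) = sum_{k>=0} (-1)^k t^(2k+1) / (2k+1)!, so substituting t = 3x, only odd powers of x are nonzero, with coefficient of x^(2k+1) equal to (-1)^k 3^(2k+1) / (2k+1)!.
Write 7 = 2*3 + 1, giving the coefficient (-1)^3 * 3^7 / 7! = -2187/5040 = -243/560.

-243/560


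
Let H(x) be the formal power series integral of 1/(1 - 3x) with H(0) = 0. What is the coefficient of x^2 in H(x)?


1/(1 - 3x) = sum_{k>=0} 3^k x^k. Integrating termwise with H(0) = 0:
H(x) = sum_{k>=0} 3^k x^(k+1) / (k+1) = sum_{m>=1} 3^(m-1) x^m / m.
For m = 2: 3^1/2 = 3/2 = 3/2.

3/2


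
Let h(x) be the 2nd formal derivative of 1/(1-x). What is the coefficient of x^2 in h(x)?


Differentiating 2 times: d^2/dx^2 [1/(1-x)] = 2!/(1-x)^3.
The expansion 1/(1-x)^3 = sum_{k>=0} C(k+2, 2) x^k, so the coefficient of x^n in 2!/(1-x)^3 is 2! * C(n+2, 2).
For n = 2: 2 * C(4, 2) = 2 * 6 = 12

12


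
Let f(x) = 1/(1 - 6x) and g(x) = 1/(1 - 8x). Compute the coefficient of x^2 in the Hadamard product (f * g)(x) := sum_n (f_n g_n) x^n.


f has coefficients f_k = 6^k and g has coefficients g_k = 8^k, so the Hadamard product has coefficient (f*g)_k = 6^k * 8^k = 48^k.
For k = 2: 48^2 = 2304.

2304


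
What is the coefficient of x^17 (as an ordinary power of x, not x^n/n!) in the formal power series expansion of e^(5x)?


The exponential series is e^y = sum_{k>=0} y^k / k!. Substituting y = 5x gives
e^(5x) = sum_{k>=0} 5^k x^k / k!.
So the coefficient of x^n is a^n/n! with a = 5, n = 17:
5^17 / 17! = 762939453125/355687428096000 = 6103515625/2845499424768

6103515625/2845499424768


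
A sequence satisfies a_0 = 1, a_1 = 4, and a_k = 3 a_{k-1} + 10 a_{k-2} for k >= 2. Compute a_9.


The characteristic equation is t^2 - 3 t - 10 = 0, with roots r_1 = 5 and r_2 = -2 (so c_1 = r_1 + r_2, c_2 = -r_1 r_2 as required).
One can use the closed form a_n = A r_1^n + B r_2^n, but direct iteration is more reliable:
a_0 = 1, a_1 = 4, a_2 = 22, a_3 = 106, a_4 = 538, a_5 = 2674, a_6 = 13402, a_7 = 66946, a_8 = 334858, a_9 = 1674034.
So a_9 = 1674034.

1674034


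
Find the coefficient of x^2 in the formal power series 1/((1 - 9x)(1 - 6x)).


By partial fractions or Cauchy convolution:
The coefficient equals sum_{k=0}^{2} 9^k * 6^(2-k).
= 171

171


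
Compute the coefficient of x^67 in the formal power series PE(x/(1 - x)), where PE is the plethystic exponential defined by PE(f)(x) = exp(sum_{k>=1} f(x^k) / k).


For f(x) = x/(1 - x) we have
sum_{k>=1} f(x^k) / k = sum_{k>=1} (1/k) * x^k / (1 - x^k) = sum_{k, m >= 1} x^(k m) / k,
which after exponentiating simplifies to
PE(x/(1 - x)) = prod_{k>=1} 1 / (1 - x^k).
This is the generating function for the partition function p(n), so the coefficient of x^67 is p(67).
Computing p(67) by dynamic programming over parts 1, 2, ..., 67: p(67) = 2679689.

2679689


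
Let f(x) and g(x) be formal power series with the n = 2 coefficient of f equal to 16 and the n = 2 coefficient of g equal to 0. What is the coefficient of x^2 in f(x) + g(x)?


Addition of formal power series is termwise.
The coefficient of x^2 in f + g = 16 + 0
= 16

16


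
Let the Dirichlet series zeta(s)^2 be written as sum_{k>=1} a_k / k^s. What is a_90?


The Dirichlet convolution of the constant function 1 with itself gives (1 * 1)(k) = sum_{d | k} 1 = d(k), the number of positive divisors of k.
Since zeta(s) = sum_{k>=1} 1/k^s, we have zeta(s)^2 = sum_{k>=1} d(k)/k^s, so a_k = d(k).
For k = 90: the divisors are 1, 2, 3, 5, 6, 9, 10, 15, 18, 30, 45, 90.
Count = 12.

12


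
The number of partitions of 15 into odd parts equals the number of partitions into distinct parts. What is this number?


Computing partitions of 15 into odd parts (1, 3, 5, ...):
Using the generating function prod_{k>=0} 1/(1-x^(2k+1)),
the count is 27

27


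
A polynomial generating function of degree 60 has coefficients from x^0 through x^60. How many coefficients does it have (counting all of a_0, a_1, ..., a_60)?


A polynomial of degree 60 takes the form a_0 + a_1 x + ... + a_60 x^60.
The number of coefficients is 60 + 1 = 61.

61


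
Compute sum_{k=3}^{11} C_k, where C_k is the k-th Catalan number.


C_3 through C_11: 5, 14, 42, 132, 429, 1430, 4862, 16796, 58786
Sum = 5 + 14 + 42 + 132 + 429 + 1430 + 4862 + 16796 + 58786
= 82496

82496


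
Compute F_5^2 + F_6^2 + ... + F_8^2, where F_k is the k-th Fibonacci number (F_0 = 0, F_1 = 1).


There is a standard identity sum_{k=0}^{N} F_k^2 = F_N * F_{N+1} (proved inductively from the telescoping relation F_k^2 = F_k F_{k+1} - F_{k-1} F_k). Then
sum_{k=5}^{8} F_k^2 = F_8 F_9 - F_4 F_5.
Computing: F_8 = 21, F_9 = 34, F_4 = 3, F_5 = 5.
Sum = 21 * 34 - 3 * 5 = 699.

699


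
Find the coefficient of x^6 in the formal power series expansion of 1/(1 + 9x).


Write 1/(1 + c x) = 1/(1 - (-c) x) and apply the geometric-series identity
1/(1 - y) = sum_{k>=0} y^k to get 1/(1 + c x) = sum_{k>=0} (-c)^k x^k.
So the coefficient of x^k is (-c)^k = (-1)^k * c^k.
Here c = 9 and k = 6:
(-9)^6 = 1 * 531441 = 531441

531441


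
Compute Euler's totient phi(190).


phi(n) counts integers in [1, n] coprime to n. Using the multiplicative formula phi(n) = n * prod_{p | n} (1 - 1/p):
190 = 2 * 5 * 19, so
phi(190) = 190 * (1 - 1/2) * (1 - 1/5) * (1 - 1/19) = 72.

72


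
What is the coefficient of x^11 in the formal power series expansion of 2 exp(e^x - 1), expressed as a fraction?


exp(e^x - 1) is the exponential generating function for the Bell numbers Bell_k: exp(e^x - 1) = sum_{k>=0} Bell_k x^k / k!.
So the coefficient of x^11 in 2 exp(e^x - 1) is 2 Bell_11 / 11!.
Computing: Bell_11 = 678570 and 11! = 39916800, giving
2 * 678570/39916800 = 22619/665280.

22619/665280


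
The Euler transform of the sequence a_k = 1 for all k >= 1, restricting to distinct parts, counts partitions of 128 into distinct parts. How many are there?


Partitions of 128 into distinct parts can be computed via generating function.
Product (1+x)(1+x^2)(1+x^3)...
The coefficient of x^128 = 4013544

4013544


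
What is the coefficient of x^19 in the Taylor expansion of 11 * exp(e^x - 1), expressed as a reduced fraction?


exp(e^x - 1) = sum_{k>=0} Bell_k x^k / k!, where Bell_k is the k-th Bell number.
So the coefficient of x^19 is 11 * Bell_19 / 19!.
Computing: Bell_19 = 5832742205057 and 19! = 121645100408832000, giving
11 * 5832742205057/121645100408832000 = 5832742205057/11058645491712000.

5832742205057/11058645491712000


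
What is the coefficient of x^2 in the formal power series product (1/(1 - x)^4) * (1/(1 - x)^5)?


Combine the factors: (1/(1 - x)^4) * (1/(1 - x)^5) = 1/(1 - x)^9.
Then use 1/(1 - x)^r = sum_{k>=0} C(k + r - 1, r - 1) x^k with r = 9 and k = 2:
C(10, 8) = 45.

45


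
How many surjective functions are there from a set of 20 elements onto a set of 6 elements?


By inclusion-exclusion on which target elements are missed, the number of surjections from an n-set onto a k-set is
surj(n, k) = sum_{j=0}^{k} (-1)^j C(k, j) (k - j)^n.
Equivalently surj(n, k) = k! * S(n, k), where S(n, k) is the Stirling number of the second kind.
For n = 20, k = 6:
S(20, 6) = 4306078895384, so
surj = 6! * 4306078895384 = 720 * 4306078895384 = 3100376804676480.

3100376804676480


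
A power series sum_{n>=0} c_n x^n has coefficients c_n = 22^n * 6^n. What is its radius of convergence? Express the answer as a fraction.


By the root test (Cauchy-Hadamard), the radius is R = 1 / limsup_n |c_n|^(1/n).
Here |c_n|^(1/n) = (22^n * 6^n)^(1/n) = 22 * 6 = 132 for all n.
So R = 1/132 = 1/132.

1/132


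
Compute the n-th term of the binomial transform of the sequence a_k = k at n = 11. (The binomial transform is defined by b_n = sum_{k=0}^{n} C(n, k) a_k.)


With a_k = k, b_n = sum_{k=0}^{n} C(n, k) k. Using k * C(n, k) = n * C(n-1, k-1) gives b_n = n * sum_{k>=1} C(n-1, k-1) = n * 2^(n-1).
For n = 11: 11 * 2^10 = 11 * 1024 = 11264.

11264


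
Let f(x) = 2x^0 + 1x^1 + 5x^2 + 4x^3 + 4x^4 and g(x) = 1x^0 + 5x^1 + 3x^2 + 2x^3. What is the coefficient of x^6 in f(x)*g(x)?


Cauchy product at x^6:
4*2 + 4*3
= 20

20


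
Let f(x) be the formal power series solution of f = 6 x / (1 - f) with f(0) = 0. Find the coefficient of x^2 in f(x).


Apply Lagrange inversion: f = 6 x * phi(f) with phi(t) = 1/(1 - t), so
[x^n] f = 6^n * (1/n) [t^(n-1)] phi(t)^n = 6^n * (1/n) [t^(n-1)] (1 - t)^(-n) = 6^n * (1/n) C(2n - 2, n - 1) = 6^n * C_{n-1}.
For n = 2: C_1 = C(2, 1) / 2 = 2/2 = 1.
With the 6^2 = 36 factor, the coefficient is 36 * 1 = 36.

36


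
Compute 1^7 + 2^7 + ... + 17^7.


This power sum has a closed form given by Faulhaber's formula
sum_{k=1}^{m} k^p = (1 / (p + 1)) * sum_{j=0}^{p} C(p + 1, j) B_j m^(p + 1 - j),
but for small m direct computation is fastest:
1 + 128 + 2187 + 16384 + 78125 + 279936 + 823543 + 2097152 + 4782969 + 10000000 + 19487171 + 35831808 + 62748517 + 105413504 + 170859375 + 268435456 + 410338673 = 1091194929.

1091194929


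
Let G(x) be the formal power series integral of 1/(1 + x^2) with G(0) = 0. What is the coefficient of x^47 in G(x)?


1/(1 + x^2) = sum_{j>=0} (-1)^j x^(2j). Integrating termwise with G(0) = 0:
G(x) = sum_{j>=0} (-1)^j x^(2j+1) / (2j+1) = arctan(x).
Only odd powers are nonzero. For x^47 write 47 = 2*23 + 1, giving
(-1)^23 / 47 = -1/47 = -1/47.

-1/47


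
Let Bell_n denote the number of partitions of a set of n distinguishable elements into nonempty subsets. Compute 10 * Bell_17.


Bell_17 can be computed from the Bell triangle or from Dobinski's identity Bell_n = (1/e) * sum_{k>=0} k^n / k!.
Computing Bell_17 = 82864869804.
Then 10 * 82864869804 = 828648698040.

828648698040


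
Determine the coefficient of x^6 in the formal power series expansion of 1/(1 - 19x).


The geometric series identity gives 1/(1 - c x) = sum_{k>=0} c^k x^k, so the coefficient of x^k is c^k.
Here c = 19 and k = 6.
Computing: 19^6 = 47045881

47045881


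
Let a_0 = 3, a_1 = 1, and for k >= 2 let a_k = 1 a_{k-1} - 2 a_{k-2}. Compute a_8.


Iterating the recurrence forward:
a_0 = 3
a_1 = 1
a_2 = 1*1 - 2*3 = -5
a_3 = 1*-5 - 2*1 = -7
a_4 = 1*-7 - 2*-5 = 3
a_5 = 1*3 - 2*-7 = 17
a_6 = 1*17 - 2*3 = 11
a_7 = 1*11 - 2*17 = -23
a_8 = 1*-23 - 2*11 = -45
So a_8 = -45.

-45


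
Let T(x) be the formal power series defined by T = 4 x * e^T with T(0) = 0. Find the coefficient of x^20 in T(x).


Apply the Lagrange inversion formula: if T = 4 x * phi(T) with phi(t) = e^t, then
[x^n] T = 4^n * (1/n) [t^(n-1)] phi(t)^n = 4^n * (1/n) [t^(n-1)] e^(n t) = 4^n * (1/n) * n^(n-1) / (n-1)! = 4^n * n^(n-1) / n!.
When c = 1 this is the Cayley count of rooted labeled trees on n vertices, divided by n!.
For n = 20: 4^20 * 20^19 / 20! = 1099511627776 * 5242880000000000000000000/2432902008176640000 = 35184372088832000000000000000/14849255421.

35184372088832000000000000000/14849255421


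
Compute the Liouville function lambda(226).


The Liouville function is lambda(k) = (-1)^Omega(k), where Omega(k) counts the prime factors of k with multiplicity.
Factoring: 226 = 2 * 113, so Omega(226) = 2.
lambda(226) = (-1)^2 = 1.

1


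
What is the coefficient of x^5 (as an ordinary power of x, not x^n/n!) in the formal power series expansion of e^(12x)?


The exponential series is e^y = sum_{k>=0} y^k / k!. Substituting y = 12x gives
e^(12x) = sum_{k>=0} 12^k x^k / k!.
So the coefficient of x^n is a^n/n! with a = 12, n = 5:
12^5 / 5! = 248832/120 = 10368/5

10368/5


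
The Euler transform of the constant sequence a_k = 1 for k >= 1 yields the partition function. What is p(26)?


The Euler transform converts the sequence a_k = 1 into the number of integer partitions.
Using the recurrence or dynamic programming:
p(26) = 2436

2436


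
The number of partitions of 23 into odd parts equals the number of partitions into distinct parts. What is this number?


Computing partitions of 23 into odd parts (1, 3, 5, ...):
Using the generating function prod_{k>=0} 1/(1-x^(2k+1)),
the count is 104

104


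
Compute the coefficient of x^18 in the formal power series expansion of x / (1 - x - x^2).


Let f(x) = sum_{k>=0} a_k x^k. Multiplying f(x) * (1 - x - x^2) = x and matching coefficients gives a_0 = 0, a_1 = 1, and a_k = a_{k-1} + a_{k-2} for k >= 2. These are the Fibonacci numbers F_k.
Iterating from F_0 = 0, F_1 = 1:
F_0=0, F_1=1, F_2=1, F_3=2, F_4=3, F_5=5, F_6=8, F_7=13, F_8=21, F_9=34, ...
F_18 = 2584.

2584


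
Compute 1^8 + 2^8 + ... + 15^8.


This power sum has a closed form given by Faulhaber's formula
sum_{k=1}^{m} k^p = (1 / (p + 1)) * sum_{j=0}^{p} C(p + 1, j) B_j m^(p + 1 - j),
but for small m direct computation is fastest:
1 + 256 + 6561 + 65536 + 390625 + 1679616 + 5764801 + 16777216 + 43046721 + 100000000 + 214358881 + 429981696 + 815730721 + 1475789056 + 2562890625 = 5666482312.

5666482312


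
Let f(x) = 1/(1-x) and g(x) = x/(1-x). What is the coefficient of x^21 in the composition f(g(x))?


First simplify the composition: f(g(x)) = 1/(1 - x/(1-x)) = (1-x)/((1-x) - x) = (1-x)/(1-2x).
Now extract the coefficient. Write (1-x)/(1-2x) = 1/(1-2x) - x/(1-2x).
The coefficient of x^n in 1/(1-2x) is 2^n, and in x/(1-2x) is 2^(n-1) (for n >= 1).
So the coefficient of x^21 is 2^21 - 2^20 = 2097152 - 1048576 = 1048576.

1048576


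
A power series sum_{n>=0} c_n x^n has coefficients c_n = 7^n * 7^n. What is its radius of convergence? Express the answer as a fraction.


By the root test (Cauchy-Hadamard), the radius is R = 1 / limsup_n |c_n|^(1/n).
Here |c_n|^(1/n) = (7^n * 7^n)^(1/n) = 7 * 7 = 49 for all n.
So R = 1/49 = 1/49.

1/49


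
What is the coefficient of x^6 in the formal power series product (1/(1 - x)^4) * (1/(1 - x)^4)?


Combine the factors: (1/(1 - x)^4) * (1/(1 - x)^4) = 1/(1 - x)^8.
Then use 1/(1 - x)^r = sum_{k>=0} C(k + r - 1, r - 1) x^k with r = 8 and k = 6:
C(13, 7) = 1716.

1716


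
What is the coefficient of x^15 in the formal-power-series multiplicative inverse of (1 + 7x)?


The inverse is 1/(1 + 7x). Apply the geometric identity 1/(1 - y) = sum_{k>=0} y^k with y = -7x:
1/(1 + 7x) = sum_{k>=0} (-7)^k x^k.
So the coefficient of x^15 is (-7)^15 = -4747561509943.

-4747561509943


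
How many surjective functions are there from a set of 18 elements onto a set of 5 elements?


By inclusion-exclusion on which target elements are missed, the number of surjections from an n-set onto a k-set is
surj(n, k) = sum_{j=0}^{k} (-1)^j C(k, j) (k - j)^n.
Equivalently surj(n, k) = k! * S(n, k), where S(n, k) is the Stirling number of the second kind.
For n = 18, k = 5:
S(18, 5) = 28958095545, so
surj = 5! * 28958095545 = 120 * 28958095545 = 3474971465400.

3474971465400


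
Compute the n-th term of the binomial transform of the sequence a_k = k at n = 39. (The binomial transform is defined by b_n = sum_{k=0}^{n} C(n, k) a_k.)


With a_k = k, b_n = sum_{k=0}^{n} C(n, k) k. Using k * C(n, k) = n * C(n-1, k-1) gives b_n = n * sum_{k>=1} C(n-1, k-1) = n * 2^(n-1).
For n = 39: 39 * 2^38 = 39 * 274877906944 = 10720238370816.

10720238370816


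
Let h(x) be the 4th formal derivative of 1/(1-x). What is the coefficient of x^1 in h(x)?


Differentiating 4 times: d^4/dx^4 [1/(1-x)] = 4!/(1-x)^5.
The expansion 1/(1-x)^5 = sum_{k>=0} C(k+4, 4) x^k, so the coefficient of x^n in 4!/(1-x)^5 is 4! * C(n+4, 4).
For n = 1: 24 * C(5, 4) = 24 * 5 = 120

120


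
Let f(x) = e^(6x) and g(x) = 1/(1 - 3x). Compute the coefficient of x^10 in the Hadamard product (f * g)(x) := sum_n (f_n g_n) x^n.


Expanding: f_k = 6^k/k! (from e^(6x)) and g_k = 3^k (from 1/(1 - 3x)). So the Hadamard coefficient (f * g)_k = 6^k 3^k / k! = (18)^k / k!.
For k = 10: 18^10/10! = 3570467226624/3628800 = 172186884/175.

172186884/175


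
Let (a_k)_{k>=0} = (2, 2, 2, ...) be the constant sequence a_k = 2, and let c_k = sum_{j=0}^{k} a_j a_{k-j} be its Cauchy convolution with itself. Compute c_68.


Since a_j = 2 for all j >= 0, the convolution sum becomes
c_k = sum_{j=0}^{k} 2 * 2 = 4 * (k + 1).
Equivalently, the generating function of (a_k) is 2/(1 - x) and its square is 4/(1 - x)^2 = sum_{k>=0} 4(k + 1) x^k.
For k = 68: 4 * 69 = 276.

276


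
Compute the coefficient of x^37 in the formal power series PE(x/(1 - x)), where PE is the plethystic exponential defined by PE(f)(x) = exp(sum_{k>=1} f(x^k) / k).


For f(x) = x/(1 - x) we have
sum_{k>=1} f(x^k) / k = sum_{k>=1} (1/k) * x^k / (1 - x^k) = sum_{k, m >= 1} x^(k m) / k,
which after exponentiating simplifies to
PE(x/(1 - x)) = prod_{k>=1} 1 / (1 - x^k).
This is the generating function for the partition function p(n), so the coefficient of x^37 is p(37).
Computing p(37) by dynamic programming over parts 1, 2, ..., 37: p(37) = 21637.

21637


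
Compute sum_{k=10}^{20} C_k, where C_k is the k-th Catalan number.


C_10 through C_20: 16796, 58786, 208012, 742900, 2674440, 9694845, 35357670, 129644790, 477638700, 1767263190, 6564120420
Sum = 16796 + 58786 + 208012 + 742900 + 2674440 + 9694845 + 35357670 + 129644790 + 477638700 + 1767263190 + 6564120420
= 8987420549

8987420549


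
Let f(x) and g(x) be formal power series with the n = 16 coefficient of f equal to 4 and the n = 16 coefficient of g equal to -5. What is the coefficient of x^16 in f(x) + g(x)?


Addition of formal power series is termwise.
The coefficient of x^16 in f + g = 4 + -5
= -1

-1


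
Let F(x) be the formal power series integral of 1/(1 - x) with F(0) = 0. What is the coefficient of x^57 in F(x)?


1/(1 - x) = sum_{k>=0} x^k. Integrating termwise and using F(0) = 0 gives
F(x) = sum_{k>=0} x^(k+1) / (k+1) = sum_{m>=1} x^m / m = -ln(1 - x).
So the coefficient of x^57 is 1/57 = 1/57.

1/57


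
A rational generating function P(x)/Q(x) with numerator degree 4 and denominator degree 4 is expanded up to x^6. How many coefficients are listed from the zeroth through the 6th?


Expanding up to x^6 gives the coefficients for x^0, x^1, ..., x^6.
That is 6 + 1 = 7 coefficients in total.

7


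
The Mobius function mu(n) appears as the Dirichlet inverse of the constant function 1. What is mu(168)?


168 has a squared prime factor, so mu(168) = 0.
Factorization reveals a repeated prime.

0


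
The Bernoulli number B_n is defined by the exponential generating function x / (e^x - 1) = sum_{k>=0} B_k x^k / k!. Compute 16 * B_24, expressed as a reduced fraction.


Bernoulli numbers can also be computed recursively via B_0 = 1 and sum_{j=0}^{m} C(m+1, j) B_j = 0 for m >= 1. Odd-index Bernoulli numbers vanish for k >= 3.
Computing B_24 = -236364091/2730, so 16 * B_24 = 16 * -236364091/2730 = -1890912728/1365.

-1890912728/1365


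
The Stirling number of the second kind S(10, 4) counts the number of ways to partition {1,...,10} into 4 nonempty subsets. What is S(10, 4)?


Using the explicit formula S(n,k) = (1/k!) sum_{j=0}^{k} (-1)^(k-j) C(k,j) j^n:
S(10, 4) = 34105
Equivalently, S(n,k) is n! times the coefficient of x^n in the EGF (e^x - 1)^k / k!.

34105


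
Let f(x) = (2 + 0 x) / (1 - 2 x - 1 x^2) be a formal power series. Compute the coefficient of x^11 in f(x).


Write f(x) = sum_{k>=0} a_k x^k. Multiplying both sides by 1 - 2 x - 1 x^2 gives
(1 - 2 x - 1 x^2) sum_{k>=0} a_k x^k = 2 + 0 x.
Matching coefficients:
 x^0: a_0 = 2
 x^1: a_1 - 2 a_0 = 0  =>  a_1 = 2*2 + 0 = 4
 x^k (k >= 2): a_k = 2 a_{k-1} + 1 a_{k-2}.
Iterating: a_2 = 10, a_3 = 24, a_4 = 58, a_5 = 140, a_6 = 338, a_7 = 816, a_8 = 1970, a_9 = 4756, a_10 = 11482, a_11 = 27720.
So the coefficient of x^11 is 27720.

27720


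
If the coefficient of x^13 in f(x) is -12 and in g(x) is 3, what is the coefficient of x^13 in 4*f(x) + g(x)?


Scalar multiplication scales coefficients: 4 * -12 = -48.
Then add the g coefficient: -48 + 3
= -45

-45


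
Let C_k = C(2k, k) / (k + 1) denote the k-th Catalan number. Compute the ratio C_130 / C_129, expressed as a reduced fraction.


Using C_k = (2k)! / (k! (k+1)!), the ratio C_{k+1}/C_k simplifies to
C_{k+1}/C_k = [(2k+2)! / ((k+1)! (k+2)!)] * [k! (k+1)! / (2k)!]
 = (2k+2)(2k+1) / ((k+1)(k+2)) = 2(2k+1) / (k+2).
For k = 129: 2(2*129 + 1) / (129 + 2) = 518/131 = 518/131.

518/131


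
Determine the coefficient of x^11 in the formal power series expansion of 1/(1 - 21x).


The geometric series identity gives 1/(1 - c x) = sum_{k>=0} c^k x^k, so the coefficient of x^k is c^k.
Here c = 21 and k = 11.
Computing: 21^11 = 350277500542221

350277500542221


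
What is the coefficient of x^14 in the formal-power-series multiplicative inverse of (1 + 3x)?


The inverse is 1/(1 + 3x). Apply the geometric identity 1/(1 - y) = sum_{k>=0} y^k with y = -3x:
1/(1 + 3x) = sum_{k>=0} (-3)^k x^k.
So the coefficient of x^14 is (-3)^14 = 4782969.

4782969


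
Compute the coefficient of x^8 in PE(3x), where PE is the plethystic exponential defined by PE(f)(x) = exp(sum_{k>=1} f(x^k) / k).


With f(x) = 3x, the exponent is sum_{k>=1} 3 x^k / k = 3 * (-ln(1 - x)). Exponentiating:
PE(3x) = exp(-3 ln(1 - x)) = 1/(1 - x)^3.
By the negative binomial expansion, [x^n] 1/(1 - x)^3 = C(n + 2, 2).
For n = 8: C(10, 2) = 45.

45


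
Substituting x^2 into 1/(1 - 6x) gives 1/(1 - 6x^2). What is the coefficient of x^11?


Since 1/(1 - 6x^2) only has even powers of x,
the coefficient of x^11 (odd) is 0.

0


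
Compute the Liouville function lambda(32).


The Liouville function is lambda(k) = (-1)^Omega(k), where Omega(k) counts the prime factors of k with multiplicity.
Factoring: 32 = 2 * 2 * 2 * 2 * 2, so Omega(32) = 5.
lambda(32) = (-1)^5 = -1.

-1


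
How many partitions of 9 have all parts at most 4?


Using the generating function (1-x)^(-1)(1-x^2)^(-1)...(1-x^4)^(-1),
the coefficient of x^9 counts these restricted partitions.
Result = 18

18


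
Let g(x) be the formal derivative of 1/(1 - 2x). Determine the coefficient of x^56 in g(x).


Differentiate termwise: d/dx sum_{k>=0} 2^k x^k = sum_{k>=1} k 2^k x^(k-1) = sum_{j>=0} (j+1) 2^(j+1) x^j.
Equivalently, d/dx [1/(1 - 2x)] = 2/(1 - 2x)^2.
For j = 56: 57 * 2^57 = 57 * 144115188075855872 = 8214565720323784704.

8214565720323784704


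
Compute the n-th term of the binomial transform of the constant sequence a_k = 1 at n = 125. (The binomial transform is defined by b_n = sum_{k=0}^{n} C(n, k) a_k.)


With a_k = 1 for all k, b_n = sum_{k=0}^{n} C(n, k) = 2^n by the binomial theorem.
For n = 125: 2^125 = 42535295865117307932921825928971026432.

42535295865117307932921825928971026432


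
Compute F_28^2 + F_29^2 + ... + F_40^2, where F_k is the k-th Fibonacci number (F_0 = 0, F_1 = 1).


There is a standard identity sum_{k=0}^{N} F_k^2 = F_N * F_{N+1} (proved inductively from the telescoping relation F_k^2 = F_k F_{k+1} - F_{k-1} F_k). Then
sum_{k=28}^{40} F_k^2 = F_40 F_41 - F_27 F_28.
Computing: F_40 = 102334155, F_41 = 165580141, F_27 = 196418, F_28 = 317811.
Sum = 102334155 * 165580141 - 196418 * 317811 = 16944441390214857.

16944441390214857


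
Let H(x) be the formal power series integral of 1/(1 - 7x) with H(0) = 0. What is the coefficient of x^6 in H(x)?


1/(1 - 7x) = sum_{k>=0} 7^k x^k. Integrating termwise with H(0) = 0:
H(x) = sum_{k>=0} 7^k x^(k+1) / (k+1) = sum_{m>=1} 7^(m-1) x^m / m.
For m = 6: 7^5/6 = 16807/6 = 16807/6.

16807/6


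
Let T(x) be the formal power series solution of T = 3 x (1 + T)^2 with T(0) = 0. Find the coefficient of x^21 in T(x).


Apply the Lagrange inversion formula: if T = 3 x * phi(T) with phi(t) = (1 + t)^2, then [x^n] T = 3^n * (1/n) [t^(n-1)] phi(t)^n = 3^n * (1/n) [t^(n-1)] (1 + t)^(2n) = 3^n * (1/n) C(2n, n-1).
Using the identity C(2n, n-1) = C(2n, n) * n / (n+1), the unscaled factor equals C(2n, n) / (n+1) = C_n, the n-th Catalan number.
For n = 21: C_21 = C(42, 21) / 22 = 538257874440/22 = 24466267020.
With the 3^21 = 10460353203 factor, the coefficient is 10460353203 * 24466267020 = 255925794588110265060.

255925794588110265060


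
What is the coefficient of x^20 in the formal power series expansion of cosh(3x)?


The Maclaurin series is cosh(t) = sum_{m>=0} t^(2m) / (2m)!, so substituting t = 3x, only even powers of x are nonzero, with coefficient of x^(2m) equal to 3^(2m) / (2m)!.
For x^20 the coefficient is 3^20/20! = 3486784401/2432902008176640000 = 531441/370812682240000.

531441/370812682240000


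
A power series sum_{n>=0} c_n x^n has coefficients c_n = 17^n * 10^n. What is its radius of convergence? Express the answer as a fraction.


By the root test (Cauchy-Hadamard), the radius is R = 1 / limsup_n |c_n|^(1/n).
Here |c_n|^(1/n) = (17^n * 10^n)^(1/n) = 17 * 10 = 170 for all n.
So R = 1/170 = 1/170.

1/170


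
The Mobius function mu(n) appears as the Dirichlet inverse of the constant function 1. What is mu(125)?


125 has a squared prime factor, so mu(125) = 0.
Factorization reveals a repeated prime.

0


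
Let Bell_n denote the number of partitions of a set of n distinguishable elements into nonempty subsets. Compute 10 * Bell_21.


Bell_21 can be computed from the Bell triangle or from Dobinski's identity Bell_n = (1/e) * sum_{k>=0} k^n / k!.
Computing Bell_21 = 474869816156751.
Then 10 * 474869816156751 = 4748698161567510.

4748698161567510


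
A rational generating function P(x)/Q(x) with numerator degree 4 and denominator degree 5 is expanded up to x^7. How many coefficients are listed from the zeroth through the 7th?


Expanding up to x^7 gives the coefficients for x^0, x^1, ..., x^7.
That is 7 + 1 = 8 coefficients in total.

8


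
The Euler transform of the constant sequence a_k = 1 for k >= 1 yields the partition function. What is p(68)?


The Euler transform converts the sequence a_k = 1 into the number of integer partitions.
Using the recurrence or dynamic programming:
p(68) = 3087735

3087735


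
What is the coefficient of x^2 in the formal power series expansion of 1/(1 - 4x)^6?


The general identity 1/(1 - c x)^r = sum_{k>=0} c^k C(k + r - 1, r - 1) x^k follows by substituting y = c x into 1/(1 - y)^r = sum_{k>=0} C(k + r - 1, r - 1) y^k.
For c = 4, r = 6, k = 2:
4^2 * C(7, 5) = 16 * 21 = 336.

336


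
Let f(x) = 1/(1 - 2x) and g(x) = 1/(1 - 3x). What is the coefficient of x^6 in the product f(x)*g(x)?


The coefficient of x^n in f*g is the Cauchy product: sum_{k=0}^{n} a^k * b^(n-k).
With a=2, b=3, n=6:
sum_{k=0}^{6} 2^k * 3^(6-k)
= 2059

2059


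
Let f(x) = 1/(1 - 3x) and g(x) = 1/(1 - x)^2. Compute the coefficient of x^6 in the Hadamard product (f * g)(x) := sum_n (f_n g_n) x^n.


f has coefficients f_k = 3^k. For g = 1/(1 - x)^2 the coefficient is g_k = C(k + 1, 1) = k + 1. The Hadamard coefficient is (f * g)_k = 3^k * (k + 1).
For k = 6: 3^6 * 7 = 729 * 7 = 5103.

5103


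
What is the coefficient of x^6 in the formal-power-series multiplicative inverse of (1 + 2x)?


The inverse is 1/(1 + 2x). Apply the geometric identity 1/(1 - y) = sum_{k>=0} y^k with y = -2x:
1/(1 + 2x) = sum_{k>=0} (-2)^k x^k.
So the coefficient of x^6 is (-2)^6 = 64.

64


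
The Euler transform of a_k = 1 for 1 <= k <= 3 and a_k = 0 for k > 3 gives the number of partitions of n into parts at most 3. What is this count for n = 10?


Partitions of 10 into parts at most 3:
Using generating function (1-x)^(-1)(1-x^2)^(-1)(1-x^3)^(-1),
the coefficient of x^10 = 14

14


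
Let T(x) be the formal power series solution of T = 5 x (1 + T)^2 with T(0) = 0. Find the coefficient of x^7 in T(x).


Apply the Lagrange inversion formula: if T = 5 x * phi(T) with phi(t) = (1 + t)^2, then [x^n] T = 5^n * (1/n) [t^(n-1)] phi(t)^n = 5^n * (1/n) [t^(n-1)] (1 + t)^(2n) = 5^n * (1/n) C(2n, n-1).
Using the identity C(2n, n-1) = C(2n, n) * n / (n+1), the unscaled factor equals C(2n, n) / (n+1) = C_n, the n-th Catalan number.
For n = 7: C_7 = C(14, 7) / 8 = 3432/8 = 429.
With the 5^7 = 78125 factor, the coefficient is 78125 * 429 = 33515625.

33515625


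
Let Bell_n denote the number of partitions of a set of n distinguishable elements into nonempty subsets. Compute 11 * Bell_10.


Bell_10 can be computed from the Bell triangle or from Dobinski's identity Bell_n = (1/e) * sum_{k>=0} k^n / k!.
Computing Bell_10 = 115975.
Then 11 * 115975 = 1275725.

1275725


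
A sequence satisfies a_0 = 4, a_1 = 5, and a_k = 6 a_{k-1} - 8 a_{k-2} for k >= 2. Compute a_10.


The characteristic equation is t^2 - 6 t + 8 = 0, with roots r_1 = 4 and r_2 = 2 (so c_1 = r_1 + r_2, c_2 = -r_1 r_2 as required).
One can use the closed form a_n = A r_1^n + B r_2^n, but direct iteration is more reliable:
a_0 = 4, a_1 = 5, a_2 = -2, a_3 = -52, a_4 = -296, a_5 = -1360, a_6 = -5792, a_7 = -23872, a_8 = -96896, a_9 = -390400, a_10 = -1567232.
So a_10 = -1567232.

-1567232


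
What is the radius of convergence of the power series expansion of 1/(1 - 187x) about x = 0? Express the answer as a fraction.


Expanding 1/(1 - 187x) = sum_{k>=0} 187^k x^k, the series converges when |187x| < 1, i.e., |x| < 1/187.
So the radius of convergence is 1/187 = 1/187.

1/187


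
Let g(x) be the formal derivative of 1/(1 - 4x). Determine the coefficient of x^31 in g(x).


Differentiate termwise: d/dx sum_{k>=0} 4^k x^k = sum_{k>=1} k 4^k x^(k-1) = sum_{j>=0} (j+1) 4^(j+1) x^j.
Equivalently, d/dx [1/(1 - 4x)] = 4/(1 - 4x)^2.
For j = 31: 32 * 4^32 = 32 * 18446744073709551616 = 590295810358705651712.

590295810358705651712


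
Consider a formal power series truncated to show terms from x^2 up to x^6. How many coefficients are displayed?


From x^2 to x^6 inclusive, the count is 6 - 2 + 1 = 5.

5


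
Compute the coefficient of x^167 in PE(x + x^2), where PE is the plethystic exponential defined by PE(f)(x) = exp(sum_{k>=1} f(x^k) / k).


With f(x) = x + x^2, the exponent is sum_{k>=1} (x^k + x^(2k)) / k = -ln(1 - x) - ln(1 - x^2). Exponentiating:
PE(x + x^2) = 1 / ((1 - x)(1 - x^2)).
This is the generating function for partitions of n into parts of size 1 or 2. The number of 2's can be any j in 0..83, and the rest are 1's, so
[x^167] = floor(167/2) + 1 = 84.

84


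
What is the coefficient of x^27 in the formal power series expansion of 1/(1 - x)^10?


The negative binomial / multiset identity is
1/(1 - x)^r = sum_{k>=0} C(k + r - 1, r - 1) x^k.
Here r = 10 and k = 27, so the coefficient is
C(27 + 9, 9) = C(36, 9)
= 94143280

94143280


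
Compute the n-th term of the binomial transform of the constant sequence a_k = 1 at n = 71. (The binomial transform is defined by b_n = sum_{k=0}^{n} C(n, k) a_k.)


With a_k = 1 for all k, b_n = sum_{k=0}^{n} C(n, k) = 2^n by the binomial theorem.
For n = 71: 2^71 = 2361183241434822606848.

2361183241434822606848


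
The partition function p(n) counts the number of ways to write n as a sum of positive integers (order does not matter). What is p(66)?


Using the generating function prod_{k>=1} 1/(1-x^k), we compute p(66).
By dynamic programming over parts 1 through 66:
p(66) = 2323520

2323520


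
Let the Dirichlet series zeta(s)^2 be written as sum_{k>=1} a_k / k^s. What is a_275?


The Dirichlet convolution of the constant function 1 with itself gives (1 * 1)(k) = sum_{d | k} 1 = d(k), the number of positive divisors of k.
Since zeta(s) = sum_{k>=1} 1/k^s, we have zeta(s)^2 = sum_{k>=1} d(k)/k^s, so a_k = d(k).
For k = 275: the divisors are 1, 5, 11, 25, 55, 275.
Count = 6.

6


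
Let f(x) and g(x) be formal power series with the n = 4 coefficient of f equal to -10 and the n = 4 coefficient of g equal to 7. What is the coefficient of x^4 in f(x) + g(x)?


Addition of formal power series is termwise.
The coefficient of x^4 in f + g = -10 + 7
= -3

-3


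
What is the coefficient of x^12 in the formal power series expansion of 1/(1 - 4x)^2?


The general identity 1/(1 - c x)^r = sum_{k>=0} c^k C(k + r - 1, r - 1) x^k follows by substituting y = c x into 1/(1 - y)^r = sum_{k>=0} C(k + r - 1, r - 1) y^k.
For c = 4, r = 2, k = 12:
4^12 * C(13, 1) = 16777216 * 13 = 218103808.

218103808


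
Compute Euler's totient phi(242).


phi(n) counts integers in [1, n] coprime to n. Using the multiplicative formula phi(n) = n * prod_{p | n} (1 - 1/p):
242 = 2 * 11^2, so
phi(242) = 242 * (1 - 1/2) * (1 - 1/11) = 110.

110


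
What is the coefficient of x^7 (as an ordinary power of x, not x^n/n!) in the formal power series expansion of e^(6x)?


The exponential series is e^y = sum_{k>=0} y^k / k!. Substituting y = 6x gives
e^(6x) = sum_{k>=0} 6^k x^k / k!.
So the coefficient of x^n is a^n/n! with a = 6, n = 7:
6^7 / 7! = 279936/5040 = 1944/35

1944/35


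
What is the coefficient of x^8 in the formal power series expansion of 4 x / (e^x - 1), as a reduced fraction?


The exponential generating function for Bernoulli numbers is
x / (e^x - 1) = sum_{k>=0} B_k x^k / k!.
So the coefficient of x^8 in 4 x / (e^x - 1) is 4 B_8 / 8!.
Computing: B_8 = -1/30, 8! = 40320, giving
4 * -1/30 / 40320 = -1/302400.

-1/302400


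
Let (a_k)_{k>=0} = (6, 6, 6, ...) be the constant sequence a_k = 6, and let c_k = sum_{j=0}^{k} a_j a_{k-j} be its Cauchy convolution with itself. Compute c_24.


Since a_j = 6 for all j >= 0, the convolution sum becomes
c_k = sum_{j=0}^{k} 6 * 6 = 36 * (k + 1).
Equivalently, the generating function of (a_k) is 6/(1 - x) and its square is 36/(1 - x)^2 = sum_{k>=0} 36(k + 1) x^k.
For k = 24: 36 * 25 = 900.

900


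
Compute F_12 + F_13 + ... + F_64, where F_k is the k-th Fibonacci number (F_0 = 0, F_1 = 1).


Use the identity sum_{k=0}^{N} F_k = F_{N+2} - 1 (which follows from F_{k+2} - F_{k+1} = F_k). Then
sum_{k=12}^{64} F_k = (F_{66} - 1) - (F_{13} - 1) = F_{66} - F_{13}.
Computing: F_{66} = 27777890035288, F_{13} = 233, so
Sum = 27777890035288 - 233 = 27777890035055.

27777890035055


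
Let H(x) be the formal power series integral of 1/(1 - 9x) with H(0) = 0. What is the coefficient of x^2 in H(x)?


1/(1 - 9x) = sum_{k>=0} 9^k x^k. Integrating termwise with H(0) = 0:
H(x) = sum_{k>=0} 9^k x^(k+1) / (k+1) = sum_{m>=1} 9^(m-1) x^m / m.
For m = 2: 9^1/2 = 9/2 = 9/2.

9/2


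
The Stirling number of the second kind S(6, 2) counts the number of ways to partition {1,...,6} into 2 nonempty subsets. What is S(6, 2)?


Using the explicit formula S(n,k) = (1/k!) sum_{j=0}^{k} (-1)^(k-j) C(k,j) j^n:
S(6, 2) = 31
Equivalently, S(n,k) is n! times the coefficient of x^n in the EGF (e^x - 1)^k / k!.

31


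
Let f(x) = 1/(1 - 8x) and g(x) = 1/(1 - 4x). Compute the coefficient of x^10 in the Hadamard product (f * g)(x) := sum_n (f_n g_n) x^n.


f has coefficients f_k = 8^k and g has coefficients g_k = 4^k, so the Hadamard product has coefficient (f*g)_k = 8^k * 4^k = 32^k.
For k = 10: 32^10 = 1125899906842624.

1125899906842624


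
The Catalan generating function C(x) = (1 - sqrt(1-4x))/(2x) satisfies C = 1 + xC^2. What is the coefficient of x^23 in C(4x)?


Substituting x -> 4x scales the n-th coefficient by 4^n, so [x^23] C(4x) = 4^23 * C_23.
C_23 = C(2*23, 23)/(24) = 8233430727600/24 = 343059613650.
So 4^23 * 343059613650 = 70368744177664 * 343059613650 = 24140674190625098799513600.

24140674190625098799513600


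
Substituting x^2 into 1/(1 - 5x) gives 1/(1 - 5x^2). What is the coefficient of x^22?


The coefficient of x^(2m) in 1/(1 - 5x^2) is 5^m.
With n = 22 = 2*11, the coefficient is 5^11 = 48828125.

48828125


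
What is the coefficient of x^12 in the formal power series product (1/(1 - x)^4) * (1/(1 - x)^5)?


Combine the factors: (1/(1 - x)^4) * (1/(1 - x)^5) = 1/(1 - x)^9.
Then use 1/(1 - x)^r = sum_{k>=0} C(k + r - 1, r - 1) x^k with r = 9 and k = 12:
C(20, 8) = 125970.

125970


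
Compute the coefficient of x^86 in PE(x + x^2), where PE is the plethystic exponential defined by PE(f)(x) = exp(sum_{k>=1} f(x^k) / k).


With f(x) = x + x^2, the exponent is sum_{k>=1} (x^k + x^(2k)) / k = -ln(1 - x) - ln(1 - x^2). Exponentiating:
PE(x + x^2) = 1 / ((1 - x)(1 - x^2)).
This is the generating function for partitions of n into parts of size 1 or 2. The number of 2's can be any j in 0..43, and the rest are 1's, so
[x^86] = floor(86/2) + 1 = 44.

44


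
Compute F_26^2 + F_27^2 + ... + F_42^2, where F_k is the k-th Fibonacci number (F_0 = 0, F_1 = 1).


There is a standard identity sum_{k=0}^{N} F_k^2 = F_N * F_{N+1} (proved inductively from the telescoping relation F_k^2 = F_k F_{k+1} - F_{k-1} F_k). Then
sum_{k=26}^{42} F_k^2 = F_42 F_43 - F_25 F_26.
Computing: F_42 = 267914296, F_43 = 433494437, F_25 = 75025, F_26 = 121393.
Sum = 267914296 * 433494437 - 75025 * 121393 = 116139347801261527.

116139347801261527


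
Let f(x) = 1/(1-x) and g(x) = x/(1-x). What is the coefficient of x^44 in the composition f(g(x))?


First simplify the composition: f(g(x)) = 1/(1 - x/(1-x)) = (1-x)/((1-x) - x) = (1-x)/(1-2x).
Now extract the coefficient. Write (1-x)/(1-2x) = 1/(1-2x) - x/(1-2x).
The coefficient of x^n in 1/(1-2x) is 2^n, and in x/(1-2x) is 2^(n-1) (for n >= 1).
So the coefficient of x^44 is 2^44 - 2^43 = 17592186044416 - 8796093022208 = 8796093022208.

8796093022208


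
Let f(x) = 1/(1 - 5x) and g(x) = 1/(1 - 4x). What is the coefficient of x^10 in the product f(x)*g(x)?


The coefficient of x^n in f*g is the Cauchy product: sum_{k=0}^{n} a^k * b^(n-k).
With a=5, b=4, n=10:
sum_{k=0}^{10} 5^k * 4^(10-k)
= 44633821

44633821


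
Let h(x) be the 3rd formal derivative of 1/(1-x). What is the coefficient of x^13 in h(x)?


Differentiating 3 times: d^3/dx^3 [1/(1-x)] = 3!/(1-x)^4.
The expansion 1/(1-x)^4 = sum_{k>=0} C(k+3, 3) x^k, so the coefficient of x^n in 3!/(1-x)^4 is 3! * C(n+3, 3).
For n = 13: 6 * C(16, 3) = 6 * 560 = 3360

3360


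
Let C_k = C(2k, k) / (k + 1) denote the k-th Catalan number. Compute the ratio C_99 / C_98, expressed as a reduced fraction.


Using C_k = (2k)! / (k! (k+1)!), the ratio C_{k+1}/C_k simplifies to
C_{k+1}/C_k = [(2k+2)! / ((k+1)! (k+2)!)] * [k! (k+1)! / (2k)!]
 = (2k+2)(2k+1) / ((k+1)(k+2)) = 2(2k+1) / (k+2).
For k = 98: 2(2*98 + 1) / (98 + 2) = 394/100 = 197/50.

197/50


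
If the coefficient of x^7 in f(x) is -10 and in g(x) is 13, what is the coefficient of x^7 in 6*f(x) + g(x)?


Scalar multiplication scales coefficients: 6 * -10 = -60.
Then add the g coefficient: -60 + 13
= -47

-47


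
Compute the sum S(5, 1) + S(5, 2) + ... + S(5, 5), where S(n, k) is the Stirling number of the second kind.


By definition, S(n, k) counts partitions of an n-set into exactly k nonempty blocks.
Computing row n = 5 for k = 1..5:
S(5, k): 1, 15, 25, 10, 1
Sum = 52. (This equals Bell_5 since the sum runs over all k.)

52


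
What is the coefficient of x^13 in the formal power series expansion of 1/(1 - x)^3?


The negative binomial / multiset identity is
1/(1 - x)^r = sum_{k>=0} C(k + r - 1, r - 1) x^k.
Here r = 3 and k = 13, so the coefficient is
C(13 + 2, 2) = C(15, 2)
= 105

105


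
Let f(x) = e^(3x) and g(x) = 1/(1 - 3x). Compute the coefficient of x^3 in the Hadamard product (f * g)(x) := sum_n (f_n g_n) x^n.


Expanding: f_k = 3^k/k! (from e^(3x)) and g_k = 3^k (from 1/(1 - 3x)). So the Hadamard coefficient (f * g)_k = 3^k 3^k / k! = (9)^k / k!.
For k = 3: 9^3/3! = 729/6 = 243/2.

243/2
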